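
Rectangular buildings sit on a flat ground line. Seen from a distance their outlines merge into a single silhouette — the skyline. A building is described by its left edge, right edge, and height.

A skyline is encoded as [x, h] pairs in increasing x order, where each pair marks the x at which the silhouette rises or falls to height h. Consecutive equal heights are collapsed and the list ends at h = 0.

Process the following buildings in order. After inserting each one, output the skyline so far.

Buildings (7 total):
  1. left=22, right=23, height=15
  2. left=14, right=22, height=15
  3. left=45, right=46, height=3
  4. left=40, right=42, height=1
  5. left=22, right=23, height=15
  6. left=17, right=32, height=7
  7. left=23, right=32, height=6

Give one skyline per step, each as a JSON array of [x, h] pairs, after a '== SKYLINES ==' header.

== SKYLINES ==
[[22,15],[23,0]]
[[14,15],[23,0]]
[[14,15],[23,0],[45,3],[46,0]]
[[14,15],[23,0],[40,1],[42,0],[45,3],[46,0]]
[[14,15],[23,0],[40,1],[42,0],[45,3],[46,0]]
[[14,15],[23,7],[32,0],[40,1],[42,0],[45,3],[46,0]]
[[14,15],[23,7],[32,0],[40,1],[42,0],[45,3],[46,0]]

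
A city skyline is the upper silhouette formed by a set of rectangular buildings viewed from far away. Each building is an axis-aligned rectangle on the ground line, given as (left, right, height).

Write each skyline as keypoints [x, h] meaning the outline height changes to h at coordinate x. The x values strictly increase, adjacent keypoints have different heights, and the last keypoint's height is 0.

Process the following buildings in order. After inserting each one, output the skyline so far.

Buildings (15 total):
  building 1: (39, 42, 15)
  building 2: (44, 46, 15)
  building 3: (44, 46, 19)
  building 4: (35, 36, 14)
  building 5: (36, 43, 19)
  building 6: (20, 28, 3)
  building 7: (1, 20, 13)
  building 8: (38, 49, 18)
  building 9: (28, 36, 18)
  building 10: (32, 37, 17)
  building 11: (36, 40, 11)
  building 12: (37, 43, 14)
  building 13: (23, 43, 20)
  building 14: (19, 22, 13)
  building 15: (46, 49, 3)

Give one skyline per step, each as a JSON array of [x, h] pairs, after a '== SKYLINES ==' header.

== SKYLINES ==
[[39,15],[42,0]]
[[39,15],[42,0],[44,15],[46,0]]
[[39,15],[42,0],[44,19],[46,0]]
[[35,14],[36,0],[39,15],[42,0],[44,19],[46,0]]
[[35,14],[36,19],[43,0],[44,19],[46,0]]
[[20,3],[28,0],[35,14],[36,19],[43,0],[44,19],[46,0]]
[[1,13],[20,3],[28,0],[35,14],[36,19],[43,0],[44,19],[46,0]]
[[1,13],[20,3],[28,0],[35,14],[36,19],[43,18],[44,19],[46,18],[49,0]]
[[1,13],[20,3],[28,18],[36,19],[43,18],[44,19],[46,18],[49,0]]
[[1,13],[20,3],[28,18],[36,19],[43,18],[44,19],[46,18],[49,0]]
[[1,13],[20,3],[28,18],[36,19],[43,18],[44,19],[46,18],[49,0]]
[[1,13],[20,3],[28,18],[36,19],[43,18],[44,19],[46,18],[49,0]]
[[1,13],[20,3],[23,20],[43,18],[44,19],[46,18],[49,0]]
[[1,13],[22,3],[23,20],[43,18],[44,19],[46,18],[49,0]]
[[1,13],[22,3],[23,20],[43,18],[44,19],[46,18],[49,0]]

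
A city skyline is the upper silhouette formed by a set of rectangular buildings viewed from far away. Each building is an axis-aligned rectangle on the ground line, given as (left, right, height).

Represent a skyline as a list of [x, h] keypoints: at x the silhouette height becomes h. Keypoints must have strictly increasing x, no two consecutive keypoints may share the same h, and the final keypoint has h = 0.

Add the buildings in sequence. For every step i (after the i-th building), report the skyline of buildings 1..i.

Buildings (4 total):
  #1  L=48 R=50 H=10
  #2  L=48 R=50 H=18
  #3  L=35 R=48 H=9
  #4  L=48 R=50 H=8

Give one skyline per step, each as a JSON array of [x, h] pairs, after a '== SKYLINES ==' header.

== SKYLINES ==
[[48,10],[50,0]]
[[48,18],[50,0]]
[[35,9],[48,18],[50,0]]
[[35,9],[48,18],[50,0]]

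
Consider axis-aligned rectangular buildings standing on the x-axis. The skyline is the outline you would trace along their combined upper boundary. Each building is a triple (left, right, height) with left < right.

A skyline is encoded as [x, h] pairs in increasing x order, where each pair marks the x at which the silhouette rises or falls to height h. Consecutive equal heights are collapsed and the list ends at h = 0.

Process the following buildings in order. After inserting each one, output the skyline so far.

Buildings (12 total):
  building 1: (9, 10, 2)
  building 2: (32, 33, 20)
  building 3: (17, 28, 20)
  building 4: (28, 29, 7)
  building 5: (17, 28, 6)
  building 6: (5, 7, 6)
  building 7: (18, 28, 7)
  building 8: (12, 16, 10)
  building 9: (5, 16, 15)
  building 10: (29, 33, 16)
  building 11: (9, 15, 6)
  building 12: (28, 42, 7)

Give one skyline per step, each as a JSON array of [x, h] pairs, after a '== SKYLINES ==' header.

== SKYLINES ==
[[9,2],[10,0]]
[[9,2],[10,0],[32,20],[33,0]]
[[9,2],[10,0],[17,20],[28,0],[32,20],[33,0]]
[[9,2],[10,0],[17,20],[28,7],[29,0],[32,20],[33,0]]
[[9,2],[10,0],[17,20],[28,7],[29,0],[32,20],[33,0]]
[[5,6],[7,0],[9,2],[10,0],[17,20],[28,7],[29,0],[32,20],[33,0]]
[[5,6],[7,0],[9,2],[10,0],[17,20],[28,7],[29,0],[32,20],[33,0]]
[[5,6],[7,0],[9,2],[10,0],[12,10],[16,0],[17,20],[28,7],[29,0],[32,20],[33,0]]
[[5,15],[16,0],[17,20],[28,7],[29,0],[32,20],[33,0]]
[[5,15],[16,0],[17,20],[28,7],[29,16],[32,20],[33,0]]
[[5,15],[16,0],[17,20],[28,7],[29,16],[32,20],[33,0]]
[[5,15],[16,0],[17,20],[28,7],[29,16],[32,20],[33,7],[42,0]]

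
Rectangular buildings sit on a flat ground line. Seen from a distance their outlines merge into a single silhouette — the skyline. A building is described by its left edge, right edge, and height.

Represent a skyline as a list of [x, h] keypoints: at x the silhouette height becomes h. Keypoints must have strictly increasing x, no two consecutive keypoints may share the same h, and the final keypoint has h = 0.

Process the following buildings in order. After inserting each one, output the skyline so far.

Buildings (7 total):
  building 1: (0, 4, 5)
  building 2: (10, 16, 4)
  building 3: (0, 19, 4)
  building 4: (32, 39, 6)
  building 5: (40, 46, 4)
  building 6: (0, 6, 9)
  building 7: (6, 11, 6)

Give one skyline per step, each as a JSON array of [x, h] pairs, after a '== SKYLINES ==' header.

== SKYLINES ==
[[0,5],[4,0]]
[[0,5],[4,0],[10,4],[16,0]]
[[0,5],[4,4],[19,0]]
[[0,5],[4,4],[19,0],[32,6],[39,0]]
[[0,5],[4,4],[19,0],[32,6],[39,0],[40,4],[46,0]]
[[0,9],[6,4],[19,0],[32,6],[39,0],[40,4],[46,0]]
[[0,9],[6,6],[11,4],[19,0],[32,6],[39,0],[40,4],[46,0]]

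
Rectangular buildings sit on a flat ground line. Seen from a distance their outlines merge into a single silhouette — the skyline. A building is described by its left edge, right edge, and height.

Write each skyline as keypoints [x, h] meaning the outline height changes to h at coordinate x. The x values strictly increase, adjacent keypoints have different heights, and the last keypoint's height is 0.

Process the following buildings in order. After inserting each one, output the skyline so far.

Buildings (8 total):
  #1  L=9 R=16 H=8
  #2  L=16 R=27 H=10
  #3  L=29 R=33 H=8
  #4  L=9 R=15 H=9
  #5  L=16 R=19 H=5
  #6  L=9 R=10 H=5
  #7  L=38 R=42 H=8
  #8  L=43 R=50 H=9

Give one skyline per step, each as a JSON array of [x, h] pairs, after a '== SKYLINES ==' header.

== SKYLINES ==
[[9,8],[16,0]]
[[9,8],[16,10],[27,0]]
[[9,8],[16,10],[27,0],[29,8],[33,0]]
[[9,9],[15,8],[16,10],[27,0],[29,8],[33,0]]
[[9,9],[15,8],[16,10],[27,0],[29,8],[33,0]]
[[9,9],[15,8],[16,10],[27,0],[29,8],[33,0]]
[[9,9],[15,8],[16,10],[27,0],[29,8],[33,0],[38,8],[42,0]]
[[9,9],[15,8],[16,10],[27,0],[29,8],[33,0],[38,8],[42,0],[43,9],[50,0]]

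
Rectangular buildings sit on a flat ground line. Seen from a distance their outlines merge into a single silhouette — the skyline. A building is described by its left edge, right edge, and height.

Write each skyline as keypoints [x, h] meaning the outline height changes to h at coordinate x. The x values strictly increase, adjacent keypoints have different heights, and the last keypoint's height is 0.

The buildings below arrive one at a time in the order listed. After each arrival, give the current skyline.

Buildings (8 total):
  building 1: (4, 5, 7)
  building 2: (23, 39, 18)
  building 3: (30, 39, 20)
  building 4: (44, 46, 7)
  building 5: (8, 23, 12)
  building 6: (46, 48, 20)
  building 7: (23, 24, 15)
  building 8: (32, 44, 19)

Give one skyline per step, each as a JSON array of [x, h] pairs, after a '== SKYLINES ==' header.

== SKYLINES ==
[[4,7],[5,0]]
[[4,7],[5,0],[23,18],[39,0]]
[[4,7],[5,0],[23,18],[30,20],[39,0]]
[[4,7],[5,0],[23,18],[30,20],[39,0],[44,7],[46,0]]
[[4,7],[5,0],[8,12],[23,18],[30,20],[39,0],[44,7],[46,0]]
[[4,7],[5,0],[8,12],[23,18],[30,20],[39,0],[44,7],[46,20],[48,0]]
[[4,7],[5,0],[8,12],[23,18],[30,20],[39,0],[44,7],[46,20],[48,0]]
[[4,7],[5,0],[8,12],[23,18],[30,20],[39,19],[44,7],[46,20],[48,0]]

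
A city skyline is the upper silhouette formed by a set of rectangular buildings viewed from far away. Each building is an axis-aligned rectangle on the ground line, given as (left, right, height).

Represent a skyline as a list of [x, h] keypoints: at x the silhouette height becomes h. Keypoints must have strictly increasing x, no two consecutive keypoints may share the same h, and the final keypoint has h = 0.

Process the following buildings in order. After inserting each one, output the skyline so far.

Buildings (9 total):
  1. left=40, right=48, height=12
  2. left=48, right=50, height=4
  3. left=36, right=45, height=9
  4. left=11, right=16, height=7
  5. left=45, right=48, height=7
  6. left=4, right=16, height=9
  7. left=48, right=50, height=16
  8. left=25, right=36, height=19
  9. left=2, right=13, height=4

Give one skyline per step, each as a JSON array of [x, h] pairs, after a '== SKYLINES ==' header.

== SKYLINES ==
[[40,12],[48,0]]
[[40,12],[48,4],[50,0]]
[[36,9],[40,12],[48,4],[50,0]]
[[11,7],[16,0],[36,9],[40,12],[48,4],[50,0]]
[[11,7],[16,0],[36,9],[40,12],[48,4],[50,0]]
[[4,9],[16,0],[36,9],[40,12],[48,4],[50,0]]
[[4,9],[16,0],[36,9],[40,12],[48,16],[50,0]]
[[4,9],[16,0],[25,19],[36,9],[40,12],[48,16],[50,0]]
[[2,4],[4,9],[16,0],[25,19],[36,9],[40,12],[48,16],[50,0]]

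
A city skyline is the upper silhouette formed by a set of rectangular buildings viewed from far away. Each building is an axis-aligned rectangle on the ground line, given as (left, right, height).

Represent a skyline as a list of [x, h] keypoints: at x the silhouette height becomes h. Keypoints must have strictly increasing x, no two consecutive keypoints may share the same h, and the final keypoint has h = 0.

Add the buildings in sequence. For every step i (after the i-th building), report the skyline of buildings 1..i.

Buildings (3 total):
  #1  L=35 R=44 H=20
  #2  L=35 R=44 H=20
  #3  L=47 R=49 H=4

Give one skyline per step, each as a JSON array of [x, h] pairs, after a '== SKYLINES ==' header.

== SKYLINES ==
[[35,20],[44,0]]
[[35,20],[44,0]]
[[35,20],[44,0],[47,4],[49,0]]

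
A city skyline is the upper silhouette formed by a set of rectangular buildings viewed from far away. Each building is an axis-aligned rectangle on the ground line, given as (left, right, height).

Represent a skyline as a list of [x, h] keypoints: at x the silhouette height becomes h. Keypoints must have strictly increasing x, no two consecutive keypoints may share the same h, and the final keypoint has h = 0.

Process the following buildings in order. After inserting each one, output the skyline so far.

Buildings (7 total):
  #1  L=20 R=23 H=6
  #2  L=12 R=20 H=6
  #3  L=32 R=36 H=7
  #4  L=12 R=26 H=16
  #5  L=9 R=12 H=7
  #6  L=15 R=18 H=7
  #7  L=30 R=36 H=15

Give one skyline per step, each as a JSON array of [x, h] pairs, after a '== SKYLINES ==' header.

== SKYLINES ==
[[20,6],[23,0]]
[[12,6],[23,0]]
[[12,6],[23,0],[32,7],[36,0]]
[[12,16],[26,0],[32,7],[36,0]]
[[9,7],[12,16],[26,0],[32,7],[36,0]]
[[9,7],[12,16],[26,0],[32,7],[36,0]]
[[9,7],[12,16],[26,0],[30,15],[36,0]]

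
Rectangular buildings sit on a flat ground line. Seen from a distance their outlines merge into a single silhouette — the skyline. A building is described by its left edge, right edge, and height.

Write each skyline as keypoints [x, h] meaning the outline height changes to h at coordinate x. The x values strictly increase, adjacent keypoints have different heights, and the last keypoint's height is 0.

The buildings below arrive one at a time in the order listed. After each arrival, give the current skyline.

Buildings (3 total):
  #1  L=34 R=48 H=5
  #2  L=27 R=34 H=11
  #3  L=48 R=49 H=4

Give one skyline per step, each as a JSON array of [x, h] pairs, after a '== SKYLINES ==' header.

== SKYLINES ==
[[34,5],[48,0]]
[[27,11],[34,5],[48,0]]
[[27,11],[34,5],[48,4],[49,0]]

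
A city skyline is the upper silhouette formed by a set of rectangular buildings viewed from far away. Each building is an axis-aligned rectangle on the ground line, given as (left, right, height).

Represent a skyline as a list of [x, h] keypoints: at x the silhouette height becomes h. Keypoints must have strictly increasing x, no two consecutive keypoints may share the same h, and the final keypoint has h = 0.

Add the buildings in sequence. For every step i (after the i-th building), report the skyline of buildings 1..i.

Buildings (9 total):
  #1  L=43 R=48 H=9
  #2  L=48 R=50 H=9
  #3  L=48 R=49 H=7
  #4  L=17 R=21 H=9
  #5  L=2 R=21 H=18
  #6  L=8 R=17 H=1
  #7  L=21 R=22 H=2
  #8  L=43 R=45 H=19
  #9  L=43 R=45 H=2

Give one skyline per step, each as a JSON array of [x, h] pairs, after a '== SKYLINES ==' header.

== SKYLINES ==
[[43,9],[48,0]]
[[43,9],[50,0]]
[[43,9],[50,0]]
[[17,9],[21,0],[43,9],[50,0]]
[[2,18],[21,0],[43,9],[50,0]]
[[2,18],[21,0],[43,9],[50,0]]
[[2,18],[21,2],[22,0],[43,9],[50,0]]
[[2,18],[21,2],[22,0],[43,19],[45,9],[50,0]]
[[2,18],[21,2],[22,0],[43,19],[45,9],[50,0]]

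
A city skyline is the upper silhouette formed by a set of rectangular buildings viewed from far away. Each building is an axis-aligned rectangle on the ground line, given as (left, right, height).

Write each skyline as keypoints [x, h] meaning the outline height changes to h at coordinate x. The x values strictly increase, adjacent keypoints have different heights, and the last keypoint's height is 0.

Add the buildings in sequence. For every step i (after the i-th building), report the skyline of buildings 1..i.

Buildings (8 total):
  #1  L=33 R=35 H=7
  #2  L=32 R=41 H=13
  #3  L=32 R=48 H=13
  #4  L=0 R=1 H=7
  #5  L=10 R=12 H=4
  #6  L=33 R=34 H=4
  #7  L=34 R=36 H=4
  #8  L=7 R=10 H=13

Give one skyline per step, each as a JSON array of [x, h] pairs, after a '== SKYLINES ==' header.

== SKYLINES ==
[[33,7],[35,0]]
[[32,13],[41,0]]
[[32,13],[48,0]]
[[0,7],[1,0],[32,13],[48,0]]
[[0,7],[1,0],[10,4],[12,0],[32,13],[48,0]]
[[0,7],[1,0],[10,4],[12,0],[32,13],[48,0]]
[[0,7],[1,0],[10,4],[12,0],[32,13],[48,0]]
[[0,7],[1,0],[7,13],[10,4],[12,0],[32,13],[48,0]]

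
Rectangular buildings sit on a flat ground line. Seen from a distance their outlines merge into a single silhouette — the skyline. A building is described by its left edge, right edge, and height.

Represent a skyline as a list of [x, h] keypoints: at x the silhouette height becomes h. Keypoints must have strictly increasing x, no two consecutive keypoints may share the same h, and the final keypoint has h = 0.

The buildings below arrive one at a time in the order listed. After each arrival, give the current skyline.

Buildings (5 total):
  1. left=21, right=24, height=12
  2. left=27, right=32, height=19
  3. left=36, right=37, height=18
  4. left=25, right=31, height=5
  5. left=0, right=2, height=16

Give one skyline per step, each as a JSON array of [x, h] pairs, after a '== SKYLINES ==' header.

== SKYLINES ==
[[21,12],[24,0]]
[[21,12],[24,0],[27,19],[32,0]]
[[21,12],[24,0],[27,19],[32,0],[36,18],[37,0]]
[[21,12],[24,0],[25,5],[27,19],[32,0],[36,18],[37,0]]
[[0,16],[2,0],[21,12],[24,0],[25,5],[27,19],[32,0],[36,18],[37,0]]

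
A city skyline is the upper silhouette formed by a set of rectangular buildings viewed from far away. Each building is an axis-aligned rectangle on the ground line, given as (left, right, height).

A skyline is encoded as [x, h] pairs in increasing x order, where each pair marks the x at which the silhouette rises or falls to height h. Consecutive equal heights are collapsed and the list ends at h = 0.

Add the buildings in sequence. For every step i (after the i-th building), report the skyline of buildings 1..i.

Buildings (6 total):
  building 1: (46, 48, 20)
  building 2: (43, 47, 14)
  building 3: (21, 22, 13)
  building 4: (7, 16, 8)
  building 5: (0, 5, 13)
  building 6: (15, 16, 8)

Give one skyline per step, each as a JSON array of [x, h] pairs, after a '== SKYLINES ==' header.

== SKYLINES ==
[[46,20],[48,0]]
[[43,14],[46,20],[48,0]]
[[21,13],[22,0],[43,14],[46,20],[48,0]]
[[7,8],[16,0],[21,13],[22,0],[43,14],[46,20],[48,0]]
[[0,13],[5,0],[7,8],[16,0],[21,13],[22,0],[43,14],[46,20],[48,0]]
[[0,13],[5,0],[7,8],[16,0],[21,13],[22,0],[43,14],[46,20],[48,0]]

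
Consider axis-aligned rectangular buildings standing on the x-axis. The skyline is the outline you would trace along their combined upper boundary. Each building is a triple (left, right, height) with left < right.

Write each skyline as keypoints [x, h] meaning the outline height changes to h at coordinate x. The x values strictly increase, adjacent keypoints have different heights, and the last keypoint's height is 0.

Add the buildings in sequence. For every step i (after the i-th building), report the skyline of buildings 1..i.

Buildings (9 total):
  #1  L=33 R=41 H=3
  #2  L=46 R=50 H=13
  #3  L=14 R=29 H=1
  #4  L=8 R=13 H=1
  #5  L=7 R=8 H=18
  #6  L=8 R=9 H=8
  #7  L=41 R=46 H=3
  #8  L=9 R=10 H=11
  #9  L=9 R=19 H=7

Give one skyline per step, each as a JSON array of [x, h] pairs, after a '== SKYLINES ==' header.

== SKYLINES ==
[[33,3],[41,0]]
[[33,3],[41,0],[46,13],[50,0]]
[[14,1],[29,0],[33,3],[41,0],[46,13],[50,0]]
[[8,1],[13,0],[14,1],[29,0],[33,3],[41,0],[46,13],[50,0]]
[[7,18],[8,1],[13,0],[14,1],[29,0],[33,3],[41,0],[46,13],[50,0]]
[[7,18],[8,8],[9,1],[13,0],[14,1],[29,0],[33,3],[41,0],[46,13],[50,0]]
[[7,18],[8,8],[9,1],[13,0],[14,1],[29,0],[33,3],[46,13],[50,0]]
[[7,18],[8,8],[9,11],[10,1],[13,0],[14,1],[29,0],[33,3],[46,13],[50,0]]
[[7,18],[8,8],[9,11],[10,7],[19,1],[29,0],[33,3],[46,13],[50,0]]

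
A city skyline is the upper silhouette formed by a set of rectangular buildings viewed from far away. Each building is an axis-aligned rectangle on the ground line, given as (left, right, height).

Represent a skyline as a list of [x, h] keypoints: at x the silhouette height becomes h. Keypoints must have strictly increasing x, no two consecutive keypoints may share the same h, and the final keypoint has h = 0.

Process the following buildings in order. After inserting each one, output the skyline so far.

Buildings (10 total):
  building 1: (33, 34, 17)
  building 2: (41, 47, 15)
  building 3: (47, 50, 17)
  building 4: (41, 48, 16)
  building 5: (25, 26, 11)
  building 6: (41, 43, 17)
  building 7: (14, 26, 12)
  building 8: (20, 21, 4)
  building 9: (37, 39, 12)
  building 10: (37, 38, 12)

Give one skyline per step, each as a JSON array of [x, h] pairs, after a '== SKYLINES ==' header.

== SKYLINES ==
[[33,17],[34,0]]
[[33,17],[34,0],[41,15],[47,0]]
[[33,17],[34,0],[41,15],[47,17],[50,0]]
[[33,17],[34,0],[41,16],[47,17],[50,0]]
[[25,11],[26,0],[33,17],[34,0],[41,16],[47,17],[50,0]]
[[25,11],[26,0],[33,17],[34,0],[41,17],[43,16],[47,17],[50,0]]
[[14,12],[26,0],[33,17],[34,0],[41,17],[43,16],[47,17],[50,0]]
[[14,12],[26,0],[33,17],[34,0],[41,17],[43,16],[47,17],[50,0]]
[[14,12],[26,0],[33,17],[34,0],[37,12],[39,0],[41,17],[43,16],[47,17],[50,0]]
[[14,12],[26,0],[33,17],[34,0],[37,12],[39,0],[41,17],[43,16],[47,17],[50,0]]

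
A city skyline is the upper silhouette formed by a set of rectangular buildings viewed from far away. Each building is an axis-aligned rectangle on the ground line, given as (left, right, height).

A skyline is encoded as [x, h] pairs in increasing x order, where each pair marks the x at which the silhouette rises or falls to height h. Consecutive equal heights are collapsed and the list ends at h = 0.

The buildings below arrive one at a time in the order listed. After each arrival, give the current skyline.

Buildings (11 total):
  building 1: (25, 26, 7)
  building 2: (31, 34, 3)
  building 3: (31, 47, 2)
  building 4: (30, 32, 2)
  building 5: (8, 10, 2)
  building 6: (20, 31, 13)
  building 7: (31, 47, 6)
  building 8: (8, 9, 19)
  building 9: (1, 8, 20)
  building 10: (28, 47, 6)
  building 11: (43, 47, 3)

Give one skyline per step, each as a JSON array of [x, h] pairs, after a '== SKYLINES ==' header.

== SKYLINES ==
[[25,7],[26,0]]
[[25,7],[26,0],[31,3],[34,0]]
[[25,7],[26,0],[31,3],[34,2],[47,0]]
[[25,7],[26,0],[30,2],[31,3],[34,2],[47,0]]
[[8,2],[10,0],[25,7],[26,0],[30,2],[31,3],[34,2],[47,0]]
[[8,2],[10,0],[20,13],[31,3],[34,2],[47,0]]
[[8,2],[10,0],[20,13],[31,6],[47,0]]
[[8,19],[9,2],[10,0],[20,13],[31,6],[47,0]]
[[1,20],[8,19],[9,2],[10,0],[20,13],[31,6],[47,0]]
[[1,20],[8,19],[9,2],[10,0],[20,13],[31,6],[47,0]]
[[1,20],[8,19],[9,2],[10,0],[20,13],[31,6],[47,0]]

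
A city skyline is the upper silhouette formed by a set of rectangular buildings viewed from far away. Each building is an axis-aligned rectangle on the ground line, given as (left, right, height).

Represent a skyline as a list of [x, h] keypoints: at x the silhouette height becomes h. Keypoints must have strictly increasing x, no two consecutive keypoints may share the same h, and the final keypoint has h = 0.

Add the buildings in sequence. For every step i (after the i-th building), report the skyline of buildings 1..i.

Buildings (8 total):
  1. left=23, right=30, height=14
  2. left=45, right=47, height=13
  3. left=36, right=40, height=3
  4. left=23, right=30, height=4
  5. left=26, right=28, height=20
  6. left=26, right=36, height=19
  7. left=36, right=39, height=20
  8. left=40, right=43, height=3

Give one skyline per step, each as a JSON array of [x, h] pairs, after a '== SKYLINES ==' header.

== SKYLINES ==
[[23,14],[30,0]]
[[23,14],[30,0],[45,13],[47,0]]
[[23,14],[30,0],[36,3],[40,0],[45,13],[47,0]]
[[23,14],[30,0],[36,3],[40,0],[45,13],[47,0]]
[[23,14],[26,20],[28,14],[30,0],[36,3],[40,0],[45,13],[47,0]]
[[23,14],[26,20],[28,19],[36,3],[40,0],[45,13],[47,0]]
[[23,14],[26,20],[28,19],[36,20],[39,3],[40,0],[45,13],[47,0]]
[[23,14],[26,20],[28,19],[36,20],[39,3],[43,0],[45,13],[47,0]]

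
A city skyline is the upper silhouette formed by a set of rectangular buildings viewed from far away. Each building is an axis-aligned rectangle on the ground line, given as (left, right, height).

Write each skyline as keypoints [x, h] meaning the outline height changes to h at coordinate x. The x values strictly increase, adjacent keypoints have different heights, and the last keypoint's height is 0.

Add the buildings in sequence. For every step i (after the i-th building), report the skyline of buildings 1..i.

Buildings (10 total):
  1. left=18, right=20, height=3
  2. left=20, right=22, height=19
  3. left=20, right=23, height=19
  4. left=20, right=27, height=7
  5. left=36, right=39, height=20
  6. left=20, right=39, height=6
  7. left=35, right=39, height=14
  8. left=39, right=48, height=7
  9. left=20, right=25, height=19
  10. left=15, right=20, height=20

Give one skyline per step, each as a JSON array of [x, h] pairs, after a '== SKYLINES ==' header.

== SKYLINES ==
[[18,3],[20,0]]
[[18,3],[20,19],[22,0]]
[[18,3],[20,19],[23,0]]
[[18,3],[20,19],[23,7],[27,0]]
[[18,3],[20,19],[23,7],[27,0],[36,20],[39,0]]
[[18,3],[20,19],[23,7],[27,6],[36,20],[39,0]]
[[18,3],[20,19],[23,7],[27,6],[35,14],[36,20],[39,0]]
[[18,3],[20,19],[23,7],[27,6],[35,14],[36,20],[39,7],[48,0]]
[[18,3],[20,19],[25,7],[27,6],[35,14],[36,20],[39,7],[48,0]]
[[15,20],[20,19],[25,7],[27,6],[35,14],[36,20],[39,7],[48,0]]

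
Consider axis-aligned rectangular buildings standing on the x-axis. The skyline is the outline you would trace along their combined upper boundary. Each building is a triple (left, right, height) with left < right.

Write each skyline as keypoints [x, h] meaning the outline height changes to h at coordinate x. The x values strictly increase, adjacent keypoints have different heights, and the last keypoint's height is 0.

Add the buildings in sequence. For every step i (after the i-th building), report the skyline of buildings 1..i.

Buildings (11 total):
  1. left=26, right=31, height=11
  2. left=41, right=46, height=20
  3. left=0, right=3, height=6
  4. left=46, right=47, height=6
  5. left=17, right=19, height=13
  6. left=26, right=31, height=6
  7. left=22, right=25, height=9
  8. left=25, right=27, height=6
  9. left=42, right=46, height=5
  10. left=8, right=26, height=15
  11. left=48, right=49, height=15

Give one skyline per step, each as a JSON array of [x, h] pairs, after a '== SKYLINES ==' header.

== SKYLINES ==
[[26,11],[31,0]]
[[26,11],[31,0],[41,20],[46,0]]
[[0,6],[3,0],[26,11],[31,0],[41,20],[46,0]]
[[0,6],[3,0],[26,11],[31,0],[41,20],[46,6],[47,0]]
[[0,6],[3,0],[17,13],[19,0],[26,11],[31,0],[41,20],[46,6],[47,0]]
[[0,6],[3,0],[17,13],[19,0],[26,11],[31,0],[41,20],[46,6],[47,0]]
[[0,6],[3,0],[17,13],[19,0],[22,9],[25,0],[26,11],[31,0],[41,20],[46,6],[47,0]]
[[0,6],[3,0],[17,13],[19,0],[22,9],[25,6],[26,11],[31,0],[41,20],[46,6],[47,0]]
[[0,6],[3,0],[17,13],[19,0],[22,9],[25,6],[26,11],[31,0],[41,20],[46,6],[47,0]]
[[0,6],[3,0],[8,15],[26,11],[31,0],[41,20],[46,6],[47,0]]
[[0,6],[3,0],[8,15],[26,11],[31,0],[41,20],[46,6],[47,0],[48,15],[49,0]]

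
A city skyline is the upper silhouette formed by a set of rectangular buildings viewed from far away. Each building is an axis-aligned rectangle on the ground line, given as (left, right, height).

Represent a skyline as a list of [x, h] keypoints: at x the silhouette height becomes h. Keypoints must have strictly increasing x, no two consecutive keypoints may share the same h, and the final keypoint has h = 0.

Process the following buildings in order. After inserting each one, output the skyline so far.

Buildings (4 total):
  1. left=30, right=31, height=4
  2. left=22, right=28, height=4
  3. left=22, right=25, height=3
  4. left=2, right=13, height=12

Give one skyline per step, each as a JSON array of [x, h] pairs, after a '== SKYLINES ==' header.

== SKYLINES ==
[[30,4],[31,0]]
[[22,4],[28,0],[30,4],[31,0]]
[[22,4],[28,0],[30,4],[31,0]]
[[2,12],[13,0],[22,4],[28,0],[30,4],[31,0]]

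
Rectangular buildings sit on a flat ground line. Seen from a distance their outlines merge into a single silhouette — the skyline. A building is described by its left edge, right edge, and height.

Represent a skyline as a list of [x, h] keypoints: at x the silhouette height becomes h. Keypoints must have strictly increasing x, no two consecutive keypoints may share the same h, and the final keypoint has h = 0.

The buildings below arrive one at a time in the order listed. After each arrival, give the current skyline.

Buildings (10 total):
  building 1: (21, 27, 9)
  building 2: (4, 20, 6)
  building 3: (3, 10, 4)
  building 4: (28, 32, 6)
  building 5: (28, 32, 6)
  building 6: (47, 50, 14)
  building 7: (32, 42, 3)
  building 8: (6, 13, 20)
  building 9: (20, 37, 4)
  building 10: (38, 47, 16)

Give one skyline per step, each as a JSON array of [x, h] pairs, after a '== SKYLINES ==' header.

== SKYLINES ==
[[21,9],[27,0]]
[[4,6],[20,0],[21,9],[27,0]]
[[3,4],[4,6],[20,0],[21,9],[27,0]]
[[3,4],[4,6],[20,0],[21,9],[27,0],[28,6],[32,0]]
[[3,4],[4,6],[20,0],[21,9],[27,0],[28,6],[32,0]]
[[3,4],[4,6],[20,0],[21,9],[27,0],[28,6],[32,0],[47,14],[50,0]]
[[3,4],[4,6],[20,0],[21,9],[27,0],[28,6],[32,3],[42,0],[47,14],[50,0]]
[[3,4],[4,6],[6,20],[13,6],[20,0],[21,9],[27,0],[28,6],[32,3],[42,0],[47,14],[50,0]]
[[3,4],[4,6],[6,20],[13,6],[20,4],[21,9],[27,4],[28,6],[32,4],[37,3],[42,0],[47,14],[50,0]]
[[3,4],[4,6],[6,20],[13,6],[20,4],[21,9],[27,4],[28,6],[32,4],[37,3],[38,16],[47,14],[50,0]]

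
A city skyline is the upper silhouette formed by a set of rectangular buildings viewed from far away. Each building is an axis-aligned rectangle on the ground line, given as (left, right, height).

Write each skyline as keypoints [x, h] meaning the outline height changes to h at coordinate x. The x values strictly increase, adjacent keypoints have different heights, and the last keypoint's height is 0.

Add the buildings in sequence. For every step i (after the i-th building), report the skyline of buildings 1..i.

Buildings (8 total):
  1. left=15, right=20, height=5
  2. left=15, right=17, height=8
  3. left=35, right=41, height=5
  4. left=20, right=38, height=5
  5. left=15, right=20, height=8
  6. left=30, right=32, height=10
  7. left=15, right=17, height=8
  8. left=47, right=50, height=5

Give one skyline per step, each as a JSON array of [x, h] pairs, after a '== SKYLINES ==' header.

== SKYLINES ==
[[15,5],[20,0]]
[[15,8],[17,5],[20,0]]
[[15,8],[17,5],[20,0],[35,5],[41,0]]
[[15,8],[17,5],[41,0]]
[[15,8],[20,5],[41,0]]
[[15,8],[20,5],[30,10],[32,5],[41,0]]
[[15,8],[20,5],[30,10],[32,5],[41,0]]
[[15,8],[20,5],[30,10],[32,5],[41,0],[47,5],[50,0]]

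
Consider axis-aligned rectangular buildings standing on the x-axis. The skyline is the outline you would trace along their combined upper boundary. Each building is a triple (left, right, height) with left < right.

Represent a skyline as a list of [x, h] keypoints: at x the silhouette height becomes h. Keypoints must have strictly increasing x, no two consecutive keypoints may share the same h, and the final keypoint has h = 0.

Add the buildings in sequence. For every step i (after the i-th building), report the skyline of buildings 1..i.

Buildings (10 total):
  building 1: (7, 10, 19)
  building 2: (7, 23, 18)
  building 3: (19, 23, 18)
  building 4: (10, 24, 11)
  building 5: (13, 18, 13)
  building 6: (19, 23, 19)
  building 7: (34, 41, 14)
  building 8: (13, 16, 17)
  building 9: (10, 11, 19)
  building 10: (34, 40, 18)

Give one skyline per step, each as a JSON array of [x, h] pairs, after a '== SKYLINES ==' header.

== SKYLINES ==
[[7,19],[10,0]]
[[7,19],[10,18],[23,0]]
[[7,19],[10,18],[23,0]]
[[7,19],[10,18],[23,11],[24,0]]
[[7,19],[10,18],[23,11],[24,0]]
[[7,19],[10,18],[19,19],[23,11],[24,0]]
[[7,19],[10,18],[19,19],[23,11],[24,0],[34,14],[41,0]]
[[7,19],[10,18],[19,19],[23,11],[24,0],[34,14],[41,0]]
[[7,19],[11,18],[19,19],[23,11],[24,0],[34,14],[41,0]]
[[7,19],[11,18],[19,19],[23,11],[24,0],[34,18],[40,14],[41,0]]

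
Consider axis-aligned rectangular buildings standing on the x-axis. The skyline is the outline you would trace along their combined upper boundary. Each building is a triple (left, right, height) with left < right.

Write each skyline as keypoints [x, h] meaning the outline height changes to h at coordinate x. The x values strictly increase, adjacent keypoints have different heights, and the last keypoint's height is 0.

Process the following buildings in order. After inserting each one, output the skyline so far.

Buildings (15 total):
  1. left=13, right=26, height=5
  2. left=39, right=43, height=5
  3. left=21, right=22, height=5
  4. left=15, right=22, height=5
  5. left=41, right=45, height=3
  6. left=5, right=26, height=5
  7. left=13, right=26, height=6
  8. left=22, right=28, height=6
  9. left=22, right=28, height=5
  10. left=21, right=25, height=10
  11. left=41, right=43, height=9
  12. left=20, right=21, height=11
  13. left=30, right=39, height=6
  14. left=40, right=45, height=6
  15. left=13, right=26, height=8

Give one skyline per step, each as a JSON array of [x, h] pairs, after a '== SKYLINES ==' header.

== SKYLINES ==
[[13,5],[26,0]]
[[13,5],[26,0],[39,5],[43,0]]
[[13,5],[26,0],[39,5],[43,0]]
[[13,5],[26,0],[39,5],[43,0]]
[[13,5],[26,0],[39,5],[43,3],[45,0]]
[[5,5],[26,0],[39,5],[43,3],[45,0]]
[[5,5],[13,6],[26,0],[39,5],[43,3],[45,0]]
[[5,5],[13,6],[28,0],[39,5],[43,3],[45,0]]
[[5,5],[13,6],[28,0],[39,5],[43,3],[45,0]]
[[5,5],[13,6],[21,10],[25,6],[28,0],[39,5],[43,3],[45,0]]
[[5,5],[13,6],[21,10],[25,6],[28,0],[39,5],[41,9],[43,3],[45,0]]
[[5,5],[13,6],[20,11],[21,10],[25,6],[28,0],[39,5],[41,9],[43,3],[45,0]]
[[5,5],[13,6],[20,11],[21,10],[25,6],[28,0],[30,6],[39,5],[41,9],[43,3],[45,0]]
[[5,5],[13,6],[20,11],[21,10],[25,6],[28,0],[30,6],[39,5],[40,6],[41,9],[43,6],[45,0]]
[[5,5],[13,8],[20,11],[21,10],[25,8],[26,6],[28,0],[30,6],[39,5],[40,6],[41,9],[43,6],[45,0]]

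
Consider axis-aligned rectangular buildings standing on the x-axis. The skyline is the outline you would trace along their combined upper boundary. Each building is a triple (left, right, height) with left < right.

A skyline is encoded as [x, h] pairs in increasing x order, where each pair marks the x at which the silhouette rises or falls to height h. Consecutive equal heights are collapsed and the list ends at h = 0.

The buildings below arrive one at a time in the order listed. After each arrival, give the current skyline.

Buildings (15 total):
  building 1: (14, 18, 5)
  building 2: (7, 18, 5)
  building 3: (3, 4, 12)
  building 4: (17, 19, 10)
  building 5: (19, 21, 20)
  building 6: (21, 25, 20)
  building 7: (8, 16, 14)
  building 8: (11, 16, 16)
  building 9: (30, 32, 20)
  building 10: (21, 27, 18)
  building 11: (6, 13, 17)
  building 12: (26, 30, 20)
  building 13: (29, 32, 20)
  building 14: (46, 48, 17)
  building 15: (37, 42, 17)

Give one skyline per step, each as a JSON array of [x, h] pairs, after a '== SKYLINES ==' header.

== SKYLINES ==
[[14,5],[18,0]]
[[7,5],[18,0]]
[[3,12],[4,0],[7,5],[18,0]]
[[3,12],[4,0],[7,5],[17,10],[19,0]]
[[3,12],[4,0],[7,5],[17,10],[19,20],[21,0]]
[[3,12],[4,0],[7,5],[17,10],[19,20],[25,0]]
[[3,12],[4,0],[7,5],[8,14],[16,5],[17,10],[19,20],[25,0]]
[[3,12],[4,0],[7,5],[8,14],[11,16],[16,5],[17,10],[19,20],[25,0]]
[[3,12],[4,0],[7,5],[8,14],[11,16],[16,5],[17,10],[19,20],[25,0],[30,20],[32,0]]
[[3,12],[4,0],[7,5],[8,14],[11,16],[16,5],[17,10],[19,20],[25,18],[27,0],[30,20],[32,0]]
[[3,12],[4,0],[6,17],[13,16],[16,5],[17,10],[19,20],[25,18],[27,0],[30,20],[32,0]]
[[3,12],[4,0],[6,17],[13,16],[16,5],[17,10],[19,20],[25,18],[26,20],[32,0]]
[[3,12],[4,0],[6,17],[13,16],[16,5],[17,10],[19,20],[25,18],[26,20],[32,0]]
[[3,12],[4,0],[6,17],[13,16],[16,5],[17,10],[19,20],[25,18],[26,20],[32,0],[46,17],[48,0]]
[[3,12],[4,0],[6,17],[13,16],[16,5],[17,10],[19,20],[25,18],[26,20],[32,0],[37,17],[42,0],[46,17],[48,0]]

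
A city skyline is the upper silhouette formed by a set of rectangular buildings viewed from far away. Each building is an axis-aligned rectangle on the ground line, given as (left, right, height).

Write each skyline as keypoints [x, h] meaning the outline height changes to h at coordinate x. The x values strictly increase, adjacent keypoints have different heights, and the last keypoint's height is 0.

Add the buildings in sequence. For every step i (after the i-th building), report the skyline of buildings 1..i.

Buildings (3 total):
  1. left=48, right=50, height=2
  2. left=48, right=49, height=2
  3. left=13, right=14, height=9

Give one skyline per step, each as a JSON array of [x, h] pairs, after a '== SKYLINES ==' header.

== SKYLINES ==
[[48,2],[50,0]]
[[48,2],[50,0]]
[[13,9],[14,0],[48,2],[50,0]]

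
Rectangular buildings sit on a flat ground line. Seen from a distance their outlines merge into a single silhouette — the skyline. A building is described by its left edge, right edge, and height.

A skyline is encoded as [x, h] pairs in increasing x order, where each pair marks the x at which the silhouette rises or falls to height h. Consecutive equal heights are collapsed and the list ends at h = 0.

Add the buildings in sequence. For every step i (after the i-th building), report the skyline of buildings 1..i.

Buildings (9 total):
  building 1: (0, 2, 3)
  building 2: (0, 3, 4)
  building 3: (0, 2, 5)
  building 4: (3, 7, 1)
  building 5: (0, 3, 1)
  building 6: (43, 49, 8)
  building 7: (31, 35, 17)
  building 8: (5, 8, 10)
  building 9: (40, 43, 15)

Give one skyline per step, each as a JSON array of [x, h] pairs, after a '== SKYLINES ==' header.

== SKYLINES ==
[[0,3],[2,0]]
[[0,4],[3,0]]
[[0,5],[2,4],[3,0]]
[[0,5],[2,4],[3,1],[7,0]]
[[0,5],[2,4],[3,1],[7,0]]
[[0,5],[2,4],[3,1],[7,0],[43,8],[49,0]]
[[0,5],[2,4],[3,1],[7,0],[31,17],[35,0],[43,8],[49,0]]
[[0,5],[2,4],[3,1],[5,10],[8,0],[31,17],[35,0],[43,8],[49,0]]
[[0,5],[2,4],[3,1],[5,10],[8,0],[31,17],[35,0],[40,15],[43,8],[49,0]]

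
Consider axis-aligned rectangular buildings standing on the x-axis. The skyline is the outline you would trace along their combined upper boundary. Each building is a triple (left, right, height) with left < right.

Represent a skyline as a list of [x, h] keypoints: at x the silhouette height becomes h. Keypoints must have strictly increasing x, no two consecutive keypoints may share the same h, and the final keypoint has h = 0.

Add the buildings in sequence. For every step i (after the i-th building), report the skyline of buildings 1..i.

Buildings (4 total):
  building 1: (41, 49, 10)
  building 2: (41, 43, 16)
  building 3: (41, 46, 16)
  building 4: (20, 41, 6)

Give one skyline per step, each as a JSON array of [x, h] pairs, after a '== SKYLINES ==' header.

== SKYLINES ==
[[41,10],[49,0]]
[[41,16],[43,10],[49,0]]
[[41,16],[46,10],[49,0]]
[[20,6],[41,16],[46,10],[49,0]]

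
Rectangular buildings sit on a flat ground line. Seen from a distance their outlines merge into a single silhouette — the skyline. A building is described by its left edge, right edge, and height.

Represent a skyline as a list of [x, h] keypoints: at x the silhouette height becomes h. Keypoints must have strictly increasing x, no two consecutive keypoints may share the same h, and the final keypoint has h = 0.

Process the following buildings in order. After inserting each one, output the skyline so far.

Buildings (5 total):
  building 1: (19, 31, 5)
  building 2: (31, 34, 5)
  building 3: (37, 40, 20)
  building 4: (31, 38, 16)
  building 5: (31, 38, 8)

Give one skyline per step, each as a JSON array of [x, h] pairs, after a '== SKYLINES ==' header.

== SKYLINES ==
[[19,5],[31,0]]
[[19,5],[34,0]]
[[19,5],[34,0],[37,20],[40,0]]
[[19,5],[31,16],[37,20],[40,0]]
[[19,5],[31,16],[37,20],[40,0]]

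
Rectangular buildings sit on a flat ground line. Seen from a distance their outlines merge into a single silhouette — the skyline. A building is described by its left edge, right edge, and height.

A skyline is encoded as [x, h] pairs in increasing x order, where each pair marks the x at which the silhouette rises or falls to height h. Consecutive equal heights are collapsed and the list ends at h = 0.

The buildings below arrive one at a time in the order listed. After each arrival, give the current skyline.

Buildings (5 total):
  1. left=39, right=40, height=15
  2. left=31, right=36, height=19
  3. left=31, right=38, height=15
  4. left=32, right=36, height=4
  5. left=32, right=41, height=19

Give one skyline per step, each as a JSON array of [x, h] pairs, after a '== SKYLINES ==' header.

== SKYLINES ==
[[39,15],[40,0]]
[[31,19],[36,0],[39,15],[40,0]]
[[31,19],[36,15],[38,0],[39,15],[40,0]]
[[31,19],[36,15],[38,0],[39,15],[40,0]]
[[31,19],[41,0]]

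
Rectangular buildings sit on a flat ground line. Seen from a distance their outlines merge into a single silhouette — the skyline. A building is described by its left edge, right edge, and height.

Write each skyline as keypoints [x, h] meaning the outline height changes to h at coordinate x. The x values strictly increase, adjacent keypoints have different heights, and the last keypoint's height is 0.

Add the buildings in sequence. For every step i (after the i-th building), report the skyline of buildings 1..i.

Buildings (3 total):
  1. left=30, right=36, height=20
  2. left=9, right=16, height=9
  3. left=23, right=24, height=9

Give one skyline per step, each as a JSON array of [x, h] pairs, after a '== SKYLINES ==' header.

== SKYLINES ==
[[30,20],[36,0]]
[[9,9],[16,0],[30,20],[36,0]]
[[9,9],[16,0],[23,9],[24,0],[30,20],[36,0]]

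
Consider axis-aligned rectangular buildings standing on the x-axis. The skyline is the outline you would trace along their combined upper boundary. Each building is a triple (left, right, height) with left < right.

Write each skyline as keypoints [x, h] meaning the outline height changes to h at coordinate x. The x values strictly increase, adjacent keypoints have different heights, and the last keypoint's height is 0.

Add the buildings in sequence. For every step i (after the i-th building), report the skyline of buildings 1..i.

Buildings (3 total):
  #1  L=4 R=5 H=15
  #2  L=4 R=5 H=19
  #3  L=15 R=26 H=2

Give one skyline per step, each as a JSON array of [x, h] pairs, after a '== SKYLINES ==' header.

== SKYLINES ==
[[4,15],[5,0]]
[[4,19],[5,0]]
[[4,19],[5,0],[15,2],[26,0]]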